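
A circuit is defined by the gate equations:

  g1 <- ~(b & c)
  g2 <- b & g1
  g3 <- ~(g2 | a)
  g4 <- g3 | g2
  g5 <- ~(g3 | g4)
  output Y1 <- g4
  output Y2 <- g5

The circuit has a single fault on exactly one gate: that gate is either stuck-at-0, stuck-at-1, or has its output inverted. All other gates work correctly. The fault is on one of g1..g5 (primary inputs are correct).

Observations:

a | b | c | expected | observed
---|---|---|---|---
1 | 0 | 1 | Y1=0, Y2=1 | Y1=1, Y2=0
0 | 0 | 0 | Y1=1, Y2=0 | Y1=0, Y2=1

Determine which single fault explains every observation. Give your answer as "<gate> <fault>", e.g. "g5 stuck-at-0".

g3 inverted output

Fault-free values for test 1 (a=1, b=0, c=1): g1=1, g2=0, g3=0, g4=0, g5=1, giving Y1=0, Y2=1. Observed Y1=1, Y2=0.
Test 1: faults giving observed Y1=1, Y2=0 are {g2 stuck-at-1, g2 inverted output, g3 stuck-at-1, g3 inverted output, g4 stuck-at-1, g4 inverted output}.
Test 2 (a=0, b=0, c=0): fault-free g1=1, g2=0, g3=1, g4=1, g5=0 → Y1=1, Y2=0; observed Y1=0, Y2=1. Eliminates g2 stuck-at-1, g2 inverted output, g3 stuck-at-1, g4 stuck-at-1, g4 inverted output.
Only g3 inverted output is consistent with every test.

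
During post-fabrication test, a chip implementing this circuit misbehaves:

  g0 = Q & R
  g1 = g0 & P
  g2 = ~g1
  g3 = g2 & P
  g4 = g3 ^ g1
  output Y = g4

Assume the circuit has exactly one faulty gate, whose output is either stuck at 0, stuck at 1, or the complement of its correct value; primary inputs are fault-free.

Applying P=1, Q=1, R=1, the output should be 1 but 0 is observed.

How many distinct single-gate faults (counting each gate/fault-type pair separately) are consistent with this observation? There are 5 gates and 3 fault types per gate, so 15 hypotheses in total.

6

Fault-free: g0=1, g1=1, g2=0, g3=0, g4=1 → 1. Observed 0.
  g0: none of the 3 fault types match ✗
  g1: none of the 3 fault types match ✗
  g2: stuck-at-1, inverted output ✓; others ✗
  g3: stuck-at-1, inverted output ✓; others ✗
  g4: stuck-at-0, inverted output ✓; others ✗
Consistent faults: {g2 stuck-at-1, g2 inverted output, g3 stuck-at-1, g3 inverted output, g4 stuck-at-0, g4 inverted output} — 6 in all.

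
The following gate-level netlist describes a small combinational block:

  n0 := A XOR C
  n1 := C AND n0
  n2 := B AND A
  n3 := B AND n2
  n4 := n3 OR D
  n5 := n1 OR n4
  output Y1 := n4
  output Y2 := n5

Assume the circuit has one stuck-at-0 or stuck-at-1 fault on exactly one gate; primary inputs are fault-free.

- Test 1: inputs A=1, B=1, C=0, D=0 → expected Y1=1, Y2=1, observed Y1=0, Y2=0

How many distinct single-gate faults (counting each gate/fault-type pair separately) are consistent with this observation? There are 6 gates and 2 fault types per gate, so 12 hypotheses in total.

Fault-free: n0=1, n1=0, n2=1, n3=1, n4=1, n5=1 → Y1=1, Y2=1. Observed Y1=0, Y2=0.
  n0 stuck-at-0: output Y1=1, Y2=1 ✗
  n0 stuck-at-1: output Y1=1, Y2=1 ✗
  n1 stuck-at-0: output Y1=1, Y2=1 ✗
  n1 stuck-at-1: output Y1=1, Y2=1 ✗
  n2 stuck-at-0: output Y1=0, Y2=0 ✓
  n2 stuck-at-1: output Y1=1, Y2=1 ✗
  n3 stuck-at-0: output Y1=0, Y2=0 ✓
  n3 stuck-at-1: output Y1=1, Y2=1 ✗
  n4 stuck-at-0: output Y1=0, Y2=0 ✓
  n4 stuck-at-1: output Y1=1, Y2=1 ✗
  n5 stuck-at-0: output Y1=1, Y2=0 ✗
  n5 stuck-at-1: output Y1=1, Y2=1 ✗
Consistent faults: {n2 stuck-at-0, n3 stuck-at-0, n4 stuck-at-0} — 3 in all.

3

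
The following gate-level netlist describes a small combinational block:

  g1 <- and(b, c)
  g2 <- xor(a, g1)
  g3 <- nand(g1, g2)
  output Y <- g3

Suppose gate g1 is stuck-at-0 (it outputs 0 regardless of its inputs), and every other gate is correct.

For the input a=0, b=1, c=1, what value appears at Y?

1

Propagate with g1 forced: g1=0 [stuck-at-0], g2=0, g3=1.
So Y = 1. (Without the fault it would be 0.)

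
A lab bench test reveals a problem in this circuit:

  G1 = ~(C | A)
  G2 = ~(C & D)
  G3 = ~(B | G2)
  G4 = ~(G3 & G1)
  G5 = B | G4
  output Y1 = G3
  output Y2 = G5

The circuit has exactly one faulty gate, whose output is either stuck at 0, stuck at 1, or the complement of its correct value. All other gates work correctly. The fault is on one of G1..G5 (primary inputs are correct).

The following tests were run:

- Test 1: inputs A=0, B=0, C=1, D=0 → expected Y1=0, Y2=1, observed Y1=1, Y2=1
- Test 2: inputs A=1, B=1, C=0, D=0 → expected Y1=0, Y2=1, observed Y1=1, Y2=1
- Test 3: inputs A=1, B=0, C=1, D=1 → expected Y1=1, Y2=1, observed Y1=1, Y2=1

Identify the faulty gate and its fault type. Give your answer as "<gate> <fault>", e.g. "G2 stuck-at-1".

Fault-free values for test 1 (A=0, B=0, C=1, D=0): G1=0, G2=1, G3=0, G4=1, G5=1, giving Y1=0, Y2=1. Observed Y1=1, Y2=1.
Test 1: faults giving observed Y1=1, Y2=1 are {G2 stuck-at-0, G2 inverted output, G3 stuck-at-1, G3 inverted output}.
Test 2 (A=1, B=1, C=0, D=0): fault-free G1=0, G2=1, G3=0, G4=1, G5=1 → Y1=0, Y2=1; observed Y1=1, Y2=1. Eliminates G2 stuck-at-0, G2 inverted output.
Test 3 (A=1, B=0, C=1, D=1): fault-free G1=0, G2=0, G3=1, G4=1, G5=1 → Y1=1, Y2=1; observed Y1=1, Y2=1. Eliminates G3 inverted output.
Only G3 stuck-at-1 is consistent with every test.

G3 stuck-at-1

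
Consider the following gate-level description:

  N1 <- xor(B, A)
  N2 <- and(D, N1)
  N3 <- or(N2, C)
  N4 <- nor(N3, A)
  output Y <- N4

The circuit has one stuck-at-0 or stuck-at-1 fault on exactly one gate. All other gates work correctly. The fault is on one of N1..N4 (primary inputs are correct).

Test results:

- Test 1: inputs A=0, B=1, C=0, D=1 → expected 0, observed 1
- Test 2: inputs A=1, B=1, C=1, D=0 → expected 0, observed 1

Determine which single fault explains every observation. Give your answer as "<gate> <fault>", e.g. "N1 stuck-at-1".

Fault-free values for test 1 (A=0, B=1, C=0, D=1): N1=1, N2=1, N3=1, N4=0, giving Y=0. Observed 1.
Test 1: faults giving observed 1 are {N1 stuck-at-0, N2 stuck-at-0, N3 stuck-at-0, N4 stuck-at-1}.
Test 2 (A=1, B=1, C=1, D=0): fault-free N1=0, N2=0, N3=1, N4=0 → 0; observed 1. Eliminates N1 stuck-at-0, N2 stuck-at-0, N3 stuck-at-0.
Only N4 stuck-at-1 is consistent with every test.

N4 stuck-at-1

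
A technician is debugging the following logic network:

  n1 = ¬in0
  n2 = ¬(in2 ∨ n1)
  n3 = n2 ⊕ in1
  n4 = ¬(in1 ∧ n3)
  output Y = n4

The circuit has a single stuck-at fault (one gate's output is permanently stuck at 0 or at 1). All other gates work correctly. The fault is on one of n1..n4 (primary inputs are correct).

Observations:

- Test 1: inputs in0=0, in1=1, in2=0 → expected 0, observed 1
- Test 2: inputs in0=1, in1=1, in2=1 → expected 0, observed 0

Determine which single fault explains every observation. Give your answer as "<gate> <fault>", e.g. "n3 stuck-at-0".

Fault-free values for test 1 (in0=0, in1=1, in2=0): n1=1, n2=0, n3=1, n4=0, giving Y=0. Observed 1.
Test 1: faults giving observed 1 are {n1 stuck-at-0, n2 stuck-at-1, n3 stuck-at-0, n4 stuck-at-1}.
Test 2 (in0=1, in1=1, in2=1): fault-free n1=0, n2=0, n3=1, n4=0 → 0; observed 0. Eliminates n2 stuck-at-1, n3 stuck-at-0, n4 stuck-at-1.
Only n1 stuck-at-0 is consistent with every test.

n1 stuck-at-0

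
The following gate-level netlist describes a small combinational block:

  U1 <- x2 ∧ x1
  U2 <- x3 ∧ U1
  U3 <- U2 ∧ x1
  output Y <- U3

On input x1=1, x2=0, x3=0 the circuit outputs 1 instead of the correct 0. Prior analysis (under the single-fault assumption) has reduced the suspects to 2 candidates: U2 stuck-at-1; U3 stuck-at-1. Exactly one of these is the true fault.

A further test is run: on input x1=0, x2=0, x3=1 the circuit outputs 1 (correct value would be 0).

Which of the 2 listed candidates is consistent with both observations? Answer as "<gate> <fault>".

U3 stuck-at-1

Evaluate each candidate on input x1=0, x2=0, x3=1:
  U2 stuck-at-1: U1=0, U2=1 [stuck-at-1], U3=0 → 0 — eliminated
  U3 stuck-at-1: U1=0, U2=0, U3=1 [stuck-at-1] → 1 — matches
Only U3 stuck-at-1 reproduces the observed 1.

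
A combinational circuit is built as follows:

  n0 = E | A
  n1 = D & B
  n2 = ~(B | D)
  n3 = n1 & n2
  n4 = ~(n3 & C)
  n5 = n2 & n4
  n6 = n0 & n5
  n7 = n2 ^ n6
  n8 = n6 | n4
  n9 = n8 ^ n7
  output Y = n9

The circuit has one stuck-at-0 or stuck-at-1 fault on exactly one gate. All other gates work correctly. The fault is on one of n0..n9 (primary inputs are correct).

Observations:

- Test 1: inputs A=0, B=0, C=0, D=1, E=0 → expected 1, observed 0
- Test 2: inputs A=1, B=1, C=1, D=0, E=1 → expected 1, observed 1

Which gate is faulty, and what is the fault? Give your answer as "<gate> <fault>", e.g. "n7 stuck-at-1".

Fault-free values for test 1 (A=0, B=0, C=0, D=1, E=0): n0=0, n1=0, n2=0, n3=0, n4=1, n5=0, n6=0, n7=0, n8=1, n9=1, giving Y=1. Observed 0.
Test 1: faults giving observed 0 are {n2 stuck-at-1, n4 stuck-at-0, n6 stuck-at-1, n7 stuck-at-1, n8 stuck-at-0, n9 stuck-at-0}.
Test 2 (A=1, B=1, C=1, D=0, E=1): fault-free n0=1, n1=0, n2=0, n3=0, n4=1, n5=0, n6=0, n7=0, n8=1, n9=1 → 1; observed 1. Eliminates n4 stuck-at-0, n6 stuck-at-1, n7 stuck-at-1, n8 stuck-at-0, n9 stuck-at-0.
Only n2 stuck-at-1 is consistent with every test.

n2 stuck-at-1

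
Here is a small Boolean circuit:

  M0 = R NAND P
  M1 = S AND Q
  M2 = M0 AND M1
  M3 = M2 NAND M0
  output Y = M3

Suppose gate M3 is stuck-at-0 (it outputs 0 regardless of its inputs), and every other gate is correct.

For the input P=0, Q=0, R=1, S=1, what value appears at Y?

0

Propagate with M3 forced: M0=1, M1=0, M2=0, M3=0 [stuck-at-0].
So Y = 0. (Without the fault it would be 1.)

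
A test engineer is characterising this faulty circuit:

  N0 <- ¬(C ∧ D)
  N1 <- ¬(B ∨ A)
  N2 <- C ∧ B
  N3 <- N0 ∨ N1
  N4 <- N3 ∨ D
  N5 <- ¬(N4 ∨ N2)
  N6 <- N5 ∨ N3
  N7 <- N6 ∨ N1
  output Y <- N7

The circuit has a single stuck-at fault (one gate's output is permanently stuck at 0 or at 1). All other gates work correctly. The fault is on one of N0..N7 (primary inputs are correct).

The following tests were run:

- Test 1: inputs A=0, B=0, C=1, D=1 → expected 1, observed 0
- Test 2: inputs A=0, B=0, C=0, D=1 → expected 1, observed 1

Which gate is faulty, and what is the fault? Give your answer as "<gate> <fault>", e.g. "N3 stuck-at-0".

Fault-free values for test 1 (A=0, B=0, C=1, D=1): N0=0, N1=1, N2=0, N3=1, N4=1, N5=0, N6=1, N7=1, giving Y=1. Observed 0.
Test 1: faults giving observed 0 are {N1 stuck-at-0, N7 stuck-at-0}.
Test 2 (A=0, B=0, C=0, D=1): fault-free N0=1, N1=1, N2=0, N3=1, N4=1, N5=0, N6=1, N7=1 → 1; observed 1. Eliminates N7 stuck-at-0.
Only N1 stuck-at-0 is consistent with every test.

N1 stuck-at-0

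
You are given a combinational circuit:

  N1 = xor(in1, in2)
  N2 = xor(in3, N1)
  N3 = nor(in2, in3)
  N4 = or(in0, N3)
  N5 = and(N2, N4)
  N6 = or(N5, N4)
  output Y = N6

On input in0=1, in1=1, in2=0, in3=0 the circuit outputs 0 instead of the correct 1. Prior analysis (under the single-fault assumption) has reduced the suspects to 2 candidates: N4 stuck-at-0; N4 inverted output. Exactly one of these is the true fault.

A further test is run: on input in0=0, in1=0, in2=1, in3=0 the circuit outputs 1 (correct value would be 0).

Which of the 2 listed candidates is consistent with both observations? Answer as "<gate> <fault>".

N4 inverted output

Evaluate each candidate on input in0=0, in1=0, in2=1, in3=0:
  N4 stuck-at-0: N1=1, N2=1, N3=0, N4=0 [stuck-at-0], N5=0, N6=0 → 0 — eliminated
  N4 inverted output: N1=1, N2=1, N3=0, N4=1 [inverted output], N5=1, N6=1 → 1 — matches
Only N4 inverted output reproduces the observed 1.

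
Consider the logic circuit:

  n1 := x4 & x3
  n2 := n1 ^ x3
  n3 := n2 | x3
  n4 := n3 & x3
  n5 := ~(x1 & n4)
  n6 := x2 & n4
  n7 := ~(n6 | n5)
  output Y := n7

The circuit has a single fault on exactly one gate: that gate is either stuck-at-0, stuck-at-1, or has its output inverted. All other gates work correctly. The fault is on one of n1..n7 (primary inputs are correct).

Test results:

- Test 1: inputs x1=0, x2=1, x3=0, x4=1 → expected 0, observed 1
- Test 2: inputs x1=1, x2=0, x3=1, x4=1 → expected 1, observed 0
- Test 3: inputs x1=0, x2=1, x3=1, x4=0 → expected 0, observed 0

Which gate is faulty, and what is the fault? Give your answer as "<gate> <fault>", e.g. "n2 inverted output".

n5 inverted output

Fault-free values for test 1 (x1=0, x2=1, x3=0, x4=1): n1=0, n2=0, n3=0, n4=0, n5=1, n6=0, n7=0, giving Y=0. Observed 1.
Test 1: faults giving observed 1 are {n5 stuck-at-0, n5 inverted output, n7 stuck-at-1, n7 inverted output}.
Test 2 (x1=1, x2=0, x3=1, x4=1): fault-free n1=1, n2=0, n3=1, n4=1, n5=0, n6=0, n7=1 → 1; observed 0. Eliminates n5 stuck-at-0, n7 stuck-at-1.
Test 3 (x1=0, x2=1, x3=1, x4=0): fault-free n1=0, n2=1, n3=1, n4=1, n5=1, n6=1, n7=0 → 0; observed 0. Eliminates n7 inverted output.
Only n5 inverted output is consistent with every test.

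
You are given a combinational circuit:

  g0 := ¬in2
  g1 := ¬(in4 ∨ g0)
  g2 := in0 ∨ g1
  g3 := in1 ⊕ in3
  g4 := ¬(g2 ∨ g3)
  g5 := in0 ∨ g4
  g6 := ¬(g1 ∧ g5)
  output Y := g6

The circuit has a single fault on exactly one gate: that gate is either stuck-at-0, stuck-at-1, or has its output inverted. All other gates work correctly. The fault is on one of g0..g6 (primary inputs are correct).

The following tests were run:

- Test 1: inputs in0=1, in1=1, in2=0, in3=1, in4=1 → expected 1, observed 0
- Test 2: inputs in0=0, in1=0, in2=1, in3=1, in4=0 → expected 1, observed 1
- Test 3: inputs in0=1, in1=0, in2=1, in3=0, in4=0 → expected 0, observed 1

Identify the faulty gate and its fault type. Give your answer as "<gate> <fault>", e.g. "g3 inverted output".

g1 inverted output

Fault-free values for test 1 (in0=1, in1=1, in2=0, in3=1, in4=1): g0=1, g1=0, g2=1, g3=0, g4=0, g5=1, g6=1, giving Y=1. Observed 0.
Test 1: faults giving observed 0 are {g1 stuck-at-1, g1 inverted output, g6 stuck-at-0, g6 inverted output}.
Test 2 (in0=0, in1=0, in2=1, in3=1, in4=0): fault-free g0=0, g1=1, g2=1, g3=1, g4=0, g5=0, g6=1 → 1; observed 1. Eliminates g6 stuck-at-0, g6 inverted output.
Test 3 (in0=1, in1=0, in2=1, in3=0, in4=0): fault-free g0=0, g1=1, g2=1, g3=0, g4=0, g5=1, g6=0 → 0; observed 1. Eliminates g1 stuck-at-1.
Only g1 inverted output is consistent with every test.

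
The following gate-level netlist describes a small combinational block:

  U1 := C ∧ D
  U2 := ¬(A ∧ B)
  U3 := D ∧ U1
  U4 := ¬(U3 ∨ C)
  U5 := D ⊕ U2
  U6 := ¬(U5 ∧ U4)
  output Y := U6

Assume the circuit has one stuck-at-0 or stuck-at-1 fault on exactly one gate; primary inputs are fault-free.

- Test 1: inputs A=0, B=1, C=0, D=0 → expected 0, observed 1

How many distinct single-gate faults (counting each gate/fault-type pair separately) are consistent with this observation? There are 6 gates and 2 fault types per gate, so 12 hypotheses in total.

5

Fault-free: U1=0, U2=1, U3=0, U4=1, U5=1, U6=0 → 0. Observed 1.
  U1 stuck-at-0: output 0 ✗
  U1 stuck-at-1: output 0 ✗
  U2 stuck-at-0: output 1 ✓
  U2 stuck-at-1: output 0 ✗
  U3 stuck-at-0: output 0 ✗
  U3 stuck-at-1: output 1 ✓
  U4 stuck-at-0: output 1 ✓
  U4 stuck-at-1: output 0 ✗
  U5 stuck-at-0: output 1 ✓
  U5 stuck-at-1: output 0 ✗
  U6 stuck-at-0: output 0 ✗
  U6 stuck-at-1: output 1 ✓
Consistent faults: {U2 stuck-at-0, U3 stuck-at-1, U4 stuck-at-0, U5 stuck-at-0, U6 stuck-at-1} — 5 in all.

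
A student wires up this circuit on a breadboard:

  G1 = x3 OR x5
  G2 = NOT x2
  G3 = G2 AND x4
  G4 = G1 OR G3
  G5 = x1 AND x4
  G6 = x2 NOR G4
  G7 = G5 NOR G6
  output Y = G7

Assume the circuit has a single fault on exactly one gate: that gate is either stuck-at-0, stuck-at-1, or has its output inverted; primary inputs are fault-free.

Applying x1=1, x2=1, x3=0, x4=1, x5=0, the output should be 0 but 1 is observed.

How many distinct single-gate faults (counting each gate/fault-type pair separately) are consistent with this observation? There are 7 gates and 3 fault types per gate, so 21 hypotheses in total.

4

Fault-free: G1=0, G2=0, G3=0, G4=0, G5=1, G6=0, G7=0 → 0. Observed 1.
  G1: none of the 3 fault types match ✗
  G2: none of the 3 fault types match ✗
  G3: none of the 3 fault types match ✗
  G4: none of the 3 fault types match ✗
  G5: stuck-at-0, inverted output ✓; others ✗
  G6: none of the 3 fault types match ✗
  G7: stuck-at-1, inverted output ✓; others ✗
Consistent faults: {G5 stuck-at-0, G5 inverted output, G7 stuck-at-1, G7 inverted output} — 4 in all.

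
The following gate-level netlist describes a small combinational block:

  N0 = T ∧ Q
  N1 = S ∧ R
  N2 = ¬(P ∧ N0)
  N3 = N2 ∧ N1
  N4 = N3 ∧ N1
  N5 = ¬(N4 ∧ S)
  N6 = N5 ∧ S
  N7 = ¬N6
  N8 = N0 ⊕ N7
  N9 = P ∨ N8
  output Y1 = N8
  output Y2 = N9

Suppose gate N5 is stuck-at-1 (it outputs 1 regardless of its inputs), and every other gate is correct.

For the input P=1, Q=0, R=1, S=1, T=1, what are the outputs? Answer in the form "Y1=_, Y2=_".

Y1=0, Y2=1

Propagate with N5 forced: N0=0, N1=1, N2=1, N3=1, N4=1, N5=1 [stuck-at-1], N6=1, N7=0, N8=0, N9=1.
So the outputs are Y1=0, Y2=1. (Without the fault they would be Y1=1, Y2=1.)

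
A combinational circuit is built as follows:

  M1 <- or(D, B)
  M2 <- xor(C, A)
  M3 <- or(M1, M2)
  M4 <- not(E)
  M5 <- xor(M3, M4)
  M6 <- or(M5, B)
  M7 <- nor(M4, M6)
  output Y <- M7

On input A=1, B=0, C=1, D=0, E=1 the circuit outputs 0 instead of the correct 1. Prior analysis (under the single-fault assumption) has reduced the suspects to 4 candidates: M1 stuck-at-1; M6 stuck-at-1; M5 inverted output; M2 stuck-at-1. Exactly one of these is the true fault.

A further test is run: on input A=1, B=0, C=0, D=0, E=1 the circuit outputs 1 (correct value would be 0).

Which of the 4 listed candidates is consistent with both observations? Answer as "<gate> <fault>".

Evaluate each candidate on input A=1, B=0, C=0, D=0, E=1:
  M1 stuck-at-1: M1=1 [stuck-at-1], M2=1, M3=1, M4=0, M5=1, M6=1, M7=0 → 0 — eliminated
  M6 stuck-at-1: M1=0, M2=1, M3=1, M4=0, M5=1, M6=1 [stuck-at-1], M7=0 → 0 — eliminated
  M5 inverted output: M1=0, M2=1, M3=1, M4=0, M5=0 [inverted output], M6=0, M7=1 → 1 — matches
  M2 stuck-at-1: M1=0, M2=1 [stuck-at-1], M3=1, M4=0, M5=1, M6=1, M7=0 → 0 — eliminated
Only M5 inverted output reproduces the observed 1.

M5 inverted output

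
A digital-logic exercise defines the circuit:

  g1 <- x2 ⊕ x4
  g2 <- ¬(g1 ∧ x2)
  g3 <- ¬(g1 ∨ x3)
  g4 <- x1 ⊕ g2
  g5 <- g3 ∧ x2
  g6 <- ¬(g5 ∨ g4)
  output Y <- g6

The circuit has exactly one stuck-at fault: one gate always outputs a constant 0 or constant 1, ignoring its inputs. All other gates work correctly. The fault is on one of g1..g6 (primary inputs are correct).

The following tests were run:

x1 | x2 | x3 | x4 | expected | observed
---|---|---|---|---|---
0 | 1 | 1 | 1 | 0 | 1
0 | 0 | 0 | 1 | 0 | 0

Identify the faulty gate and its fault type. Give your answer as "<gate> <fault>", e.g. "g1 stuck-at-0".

g1 stuck-at-1

Fault-free values for test 1 (x1=0, x2=1, x3=1, x4=1): g1=0, g2=1, g3=0, g4=1, g5=0, g6=0, giving Y=0. Observed 1.
Test 1: faults giving observed 1 are {g1 stuck-at-1, g2 stuck-at-0, g4 stuck-at-0, g6 stuck-at-1}.
Test 2 (x1=0, x2=0, x3=0, x4=1): fault-free g1=1, g2=1, g3=0, g4=1, g5=0, g6=0 → 0; observed 0. Eliminates g2 stuck-at-0, g4 stuck-at-0, g6 stuck-at-1.
Only g1 stuck-at-1 is consistent with every test.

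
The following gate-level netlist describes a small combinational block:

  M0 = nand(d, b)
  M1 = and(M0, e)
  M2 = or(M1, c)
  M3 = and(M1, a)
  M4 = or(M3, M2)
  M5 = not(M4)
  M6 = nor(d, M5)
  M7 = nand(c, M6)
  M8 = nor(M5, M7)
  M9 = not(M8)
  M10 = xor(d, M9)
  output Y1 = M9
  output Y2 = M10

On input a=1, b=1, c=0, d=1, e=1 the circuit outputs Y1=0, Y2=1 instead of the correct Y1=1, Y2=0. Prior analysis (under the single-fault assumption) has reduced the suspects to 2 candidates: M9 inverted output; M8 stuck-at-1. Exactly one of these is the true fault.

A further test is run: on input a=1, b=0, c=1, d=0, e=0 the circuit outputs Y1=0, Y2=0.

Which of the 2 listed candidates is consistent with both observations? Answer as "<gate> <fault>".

M8 stuck-at-1

Evaluate each candidate on input a=1, b=0, c=1, d=0, e=0:
  M9 inverted output: M0=1, M1=0, M2=1, M3=0, M4=1, M5=0, M6=1, M7=0, M8=1, M9=1 [inverted output], M10=1 → Y1=1, Y2=1 — eliminated
  M8 stuck-at-1: M0=1, M1=0, M2=1, M3=0, M4=1, M5=0, M6=1, M7=0, M8=1 [stuck-at-1], M9=0, M10=0 → Y1=0, Y2=0 — matches
Only M8 stuck-at-1 reproduces the observed Y1=0, Y2=0.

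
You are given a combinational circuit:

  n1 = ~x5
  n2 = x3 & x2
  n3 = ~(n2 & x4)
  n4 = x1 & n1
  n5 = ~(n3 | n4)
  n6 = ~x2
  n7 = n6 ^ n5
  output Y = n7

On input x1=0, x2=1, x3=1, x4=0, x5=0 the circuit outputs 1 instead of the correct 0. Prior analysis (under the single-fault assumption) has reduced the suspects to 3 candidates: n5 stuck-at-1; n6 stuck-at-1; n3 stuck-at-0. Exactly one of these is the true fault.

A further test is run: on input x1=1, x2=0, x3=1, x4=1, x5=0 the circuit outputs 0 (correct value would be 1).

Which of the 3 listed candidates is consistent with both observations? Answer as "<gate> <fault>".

Evaluate each candidate on input x1=1, x2=0, x3=1, x4=1, x5=0:
  n5 stuck-at-1: n1=1, n2=0, n3=1, n4=1, n5=1 [stuck-at-1], n6=1, n7=0 → 0 — matches
  n6 stuck-at-1: n1=1, n2=0, n3=1, n4=1, n5=0, n6=1 [stuck-at-1], n7=1 → 1 — eliminated
  n3 stuck-at-0: n1=1, n2=0, n3=0 [stuck-at-0], n4=1, n5=0, n6=1, n7=1 → 1 — eliminated
Only n5 stuck-at-1 reproduces the observed 0.

n5 stuck-at-1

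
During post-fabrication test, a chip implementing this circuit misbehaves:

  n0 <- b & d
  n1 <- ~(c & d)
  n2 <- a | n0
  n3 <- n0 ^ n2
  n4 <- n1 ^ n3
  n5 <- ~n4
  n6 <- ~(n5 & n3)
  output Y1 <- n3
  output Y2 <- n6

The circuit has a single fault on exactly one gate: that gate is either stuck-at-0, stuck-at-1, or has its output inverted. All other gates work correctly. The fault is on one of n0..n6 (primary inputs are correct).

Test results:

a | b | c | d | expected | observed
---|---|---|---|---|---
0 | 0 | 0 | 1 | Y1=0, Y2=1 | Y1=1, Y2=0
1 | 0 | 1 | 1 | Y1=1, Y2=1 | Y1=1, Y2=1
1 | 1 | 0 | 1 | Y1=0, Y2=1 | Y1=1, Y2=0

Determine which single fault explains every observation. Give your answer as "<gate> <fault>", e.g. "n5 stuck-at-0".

n3 stuck-at-1

Fault-free values for test 1 (a=0, b=0, c=0, d=1): n0=0, n1=1, n2=0, n3=0, n4=1, n5=0, n6=1, giving Y1=0, Y2=1. Observed Y1=1, Y2=0.
Test 1: faults giving observed Y1=1, Y2=0 are {n2 stuck-at-1, n2 inverted output, n3 stuck-at-1, n3 inverted output}.
Test 2 (a=1, b=0, c=1, d=1): fault-free n0=0, n1=0, n2=1, n3=1, n4=1, n5=0, n6=1 → Y1=1, Y2=1; observed Y1=1, Y2=1. Eliminates n2 inverted output, n3 inverted output.
Test 3 (a=1, b=1, c=0, d=1): fault-free n0=1, n1=1, n2=1, n3=0, n4=1, n5=0, n6=1 → Y1=0, Y2=1; observed Y1=1, Y2=0. Eliminates n2 stuck-at-1.
Only n3 stuck-at-1 is consistent with every test.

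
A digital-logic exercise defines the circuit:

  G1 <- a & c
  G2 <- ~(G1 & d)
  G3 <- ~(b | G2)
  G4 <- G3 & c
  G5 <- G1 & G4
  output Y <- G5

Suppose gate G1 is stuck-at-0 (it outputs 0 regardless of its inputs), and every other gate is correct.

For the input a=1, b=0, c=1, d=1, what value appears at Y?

0

Propagate with G1 forced: G1=0 [stuck-at-0], G2=1, G3=0, G4=0, G5=0.
So Y = 0. (Without the fault it would be 1.)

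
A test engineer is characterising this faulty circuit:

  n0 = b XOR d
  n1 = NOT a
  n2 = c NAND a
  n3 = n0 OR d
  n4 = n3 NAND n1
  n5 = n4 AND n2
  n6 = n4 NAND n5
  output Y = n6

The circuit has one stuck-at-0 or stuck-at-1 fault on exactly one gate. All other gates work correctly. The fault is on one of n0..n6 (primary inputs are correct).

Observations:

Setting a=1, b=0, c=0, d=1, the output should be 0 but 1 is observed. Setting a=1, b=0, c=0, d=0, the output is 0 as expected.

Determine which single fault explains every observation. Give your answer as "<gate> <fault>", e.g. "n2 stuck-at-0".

Fault-free values for test 1 (a=1, b=0, c=0, d=1): n0=1, n1=0, n2=1, n3=1, n4=1, n5=1, n6=0, giving Y=0. Observed 1.
Test 1: faults giving observed 1 are {n1 stuck-at-1, n2 stuck-at-0, n4 stuck-at-0, n5 stuck-at-0, n6 stuck-at-1}.
Test 2 (a=1, b=0, c=0, d=0): fault-free n0=0, n1=0, n2=1, n3=0, n4=1, n5=1, n6=0 → 0; observed 0. Eliminates n2 stuck-at-0, n4 stuck-at-0, n5 stuck-at-0, n6 stuck-at-1.
Only n1 stuck-at-1 is consistent with every test.

n1 stuck-at-1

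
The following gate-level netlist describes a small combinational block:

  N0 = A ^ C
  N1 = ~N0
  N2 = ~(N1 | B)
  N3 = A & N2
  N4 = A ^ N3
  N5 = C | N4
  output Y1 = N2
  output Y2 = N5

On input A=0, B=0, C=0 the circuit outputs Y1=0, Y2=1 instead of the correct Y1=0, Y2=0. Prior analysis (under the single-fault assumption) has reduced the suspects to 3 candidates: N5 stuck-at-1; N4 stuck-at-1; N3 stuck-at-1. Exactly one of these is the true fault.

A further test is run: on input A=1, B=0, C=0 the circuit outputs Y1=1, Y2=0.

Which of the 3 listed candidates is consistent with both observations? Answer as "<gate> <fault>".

Evaluate each candidate on input A=1, B=0, C=0:
  N5 stuck-at-1: N0=1, N1=0, N2=1, N3=1, N4=0, N5=1 [stuck-at-1] → Y1=1, Y2=1 — eliminated
  N4 stuck-at-1: N0=1, N1=0, N2=1, N3=1, N4=1 [stuck-at-1], N5=1 → Y1=1, Y2=1 — eliminated
  N3 stuck-at-1: N0=1, N1=0, N2=1, N3=1 [stuck-at-1], N4=0, N5=0 → Y1=1, Y2=0 — matches
Only N3 stuck-at-1 reproduces the observed Y1=1, Y2=0.

N3 stuck-at-1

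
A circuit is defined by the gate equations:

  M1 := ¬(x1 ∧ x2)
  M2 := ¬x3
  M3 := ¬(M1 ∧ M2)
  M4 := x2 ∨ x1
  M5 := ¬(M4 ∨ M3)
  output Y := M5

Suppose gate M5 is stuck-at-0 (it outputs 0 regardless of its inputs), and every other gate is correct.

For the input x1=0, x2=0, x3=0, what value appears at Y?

Propagate with M5 forced: M1=1, M2=1, M3=0, M4=0, M5=0 [stuck-at-0].
So Y = 0. (Without the fault it would be 1.)

0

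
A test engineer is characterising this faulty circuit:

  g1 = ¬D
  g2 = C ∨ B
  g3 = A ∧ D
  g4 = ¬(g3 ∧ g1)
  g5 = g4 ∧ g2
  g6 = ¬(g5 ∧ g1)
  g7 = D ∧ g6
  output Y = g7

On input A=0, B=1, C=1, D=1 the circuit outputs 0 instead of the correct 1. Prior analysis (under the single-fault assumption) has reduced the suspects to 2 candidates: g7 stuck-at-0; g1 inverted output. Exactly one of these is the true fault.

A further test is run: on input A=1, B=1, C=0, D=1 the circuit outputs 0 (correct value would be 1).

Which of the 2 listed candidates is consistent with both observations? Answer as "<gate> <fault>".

Evaluate each candidate on input A=1, B=1, C=0, D=1:
  g7 stuck-at-0: g1=0, g2=1, g3=1, g4=1, g5=1, g6=1, g7=0 [stuck-at-0] → 0 — matches
  g1 inverted output: g1=1 [inverted output], g2=1, g3=1, g4=0, g5=0, g6=1, g7=1 → 1 — eliminated
Only g7 stuck-at-0 reproduces the observed 0.

g7 stuck-at-0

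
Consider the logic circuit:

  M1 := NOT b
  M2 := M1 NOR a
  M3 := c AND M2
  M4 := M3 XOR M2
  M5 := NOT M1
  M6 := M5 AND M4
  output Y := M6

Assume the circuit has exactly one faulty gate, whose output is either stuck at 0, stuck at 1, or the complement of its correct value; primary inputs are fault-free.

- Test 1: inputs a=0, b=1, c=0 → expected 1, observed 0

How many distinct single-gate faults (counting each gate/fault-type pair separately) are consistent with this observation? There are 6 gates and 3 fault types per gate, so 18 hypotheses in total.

Fault-free: M1=0, M2=1, M3=0, M4=1, M5=1, M6=1 → 1. Observed 0.
  M1: stuck-at-1, inverted output ✓; others ✗
  M2: stuck-at-0, inverted output ✓; others ✗
  M3: stuck-at-1, inverted output ✓; others ✗
  M4: stuck-at-0, inverted output ✓; others ✗
  M5: stuck-at-0, inverted output ✓; others ✗
  M6: stuck-at-0, inverted output ✓; others ✗
Consistent faults: {M1 stuck-at-1, M1 inverted output, M2 stuck-at-0, M2 inverted output, M3 stuck-at-1, M3 inverted output, M4 stuck-at-0, M4 inverted output, M5 stuck-at-0, M5 inverted output, M6 stuck-at-0, M6 inverted output} — 12 in all.

12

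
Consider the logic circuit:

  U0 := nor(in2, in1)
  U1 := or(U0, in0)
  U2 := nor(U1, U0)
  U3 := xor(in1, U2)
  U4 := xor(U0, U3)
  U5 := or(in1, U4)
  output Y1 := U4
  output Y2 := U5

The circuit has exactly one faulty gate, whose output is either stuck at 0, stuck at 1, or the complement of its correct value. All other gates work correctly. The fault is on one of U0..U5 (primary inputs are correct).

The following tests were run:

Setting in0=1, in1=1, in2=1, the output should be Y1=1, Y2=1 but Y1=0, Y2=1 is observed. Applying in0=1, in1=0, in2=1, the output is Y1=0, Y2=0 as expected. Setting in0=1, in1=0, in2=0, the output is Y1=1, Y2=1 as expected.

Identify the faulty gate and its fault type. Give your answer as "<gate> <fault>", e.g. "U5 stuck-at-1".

Fault-free values for test 1 (in0=1, in1=1, in2=1): U0=0, U1=1, U2=0, U3=1, U4=1, U5=1, giving Y1=1, Y2=1. Observed Y1=0, Y2=1.
Test 1: faults giving observed Y1=0, Y2=1 are {U0 stuck-at-1, U0 inverted output, U1 stuck-at-0, U1 inverted output, U2 stuck-at-1, U2 inverted output, U3 stuck-at-0, U3 inverted output, U4 stuck-at-0, U4 inverted output}.
Test 2 (in0=1, in1=0, in2=1): fault-free U0=0, U1=1, U2=0, U3=0, U4=0, U5=0 → Y1=0, Y2=0; observed Y1=0, Y2=0. Eliminates U0 stuck-at-1, U0 inverted output, U1 stuck-at-0, U1 inverted output, U2 stuck-at-1, U2 inverted output, U3 inverted output, U4 inverted output.
Test 3 (in0=1, in1=0, in2=0): fault-free U0=1, U1=1, U2=0, U3=0, U4=1, U5=1 → Y1=1, Y2=1; observed Y1=1, Y2=1. Eliminates U4 stuck-at-0.
Only U3 stuck-at-0 is consistent with every test.

U3 stuck-at-0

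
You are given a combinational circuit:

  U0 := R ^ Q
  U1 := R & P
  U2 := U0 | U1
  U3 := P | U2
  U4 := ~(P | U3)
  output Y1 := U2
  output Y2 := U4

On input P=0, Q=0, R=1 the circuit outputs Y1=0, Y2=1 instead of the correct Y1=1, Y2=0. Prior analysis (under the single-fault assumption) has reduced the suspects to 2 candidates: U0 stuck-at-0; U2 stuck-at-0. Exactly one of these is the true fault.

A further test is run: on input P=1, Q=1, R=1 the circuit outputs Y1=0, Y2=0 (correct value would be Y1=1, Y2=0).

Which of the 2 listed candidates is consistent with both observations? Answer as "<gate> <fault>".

Evaluate each candidate on input P=1, Q=1, R=1:
  U0 stuck-at-0: U0=0 [stuck-at-0], U1=1, U2=1, U3=1, U4=0 → Y1=1, Y2=0 — eliminated
  U2 stuck-at-0: U0=0, U1=1, U2=0 [stuck-at-0], U3=1, U4=0 → Y1=0, Y2=0 — matches
Only U2 stuck-at-0 reproduces the observed Y1=0, Y2=0.

U2 stuck-at-0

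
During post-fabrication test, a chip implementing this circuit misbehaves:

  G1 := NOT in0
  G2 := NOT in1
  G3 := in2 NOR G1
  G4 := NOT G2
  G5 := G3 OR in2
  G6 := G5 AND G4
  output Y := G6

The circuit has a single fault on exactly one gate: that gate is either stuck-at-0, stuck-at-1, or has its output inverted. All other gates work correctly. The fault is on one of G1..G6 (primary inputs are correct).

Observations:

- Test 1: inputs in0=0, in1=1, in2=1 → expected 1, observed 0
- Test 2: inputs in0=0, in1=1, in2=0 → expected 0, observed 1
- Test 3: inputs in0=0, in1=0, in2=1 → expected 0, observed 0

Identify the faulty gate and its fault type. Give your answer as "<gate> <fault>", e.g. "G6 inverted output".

Fault-free values for test 1 (in0=0, in1=1, in2=1): G1=1, G2=0, G3=0, G4=1, G5=1, G6=1, giving Y=1. Observed 0.
Test 1: faults giving observed 0 are {G2 stuck-at-1, G2 inverted output, G4 stuck-at-0, G4 inverted output, G5 stuck-at-0, G5 inverted output, G6 stuck-at-0, G6 inverted output}.
Test 2 (in0=0, in1=1, in2=0): fault-free G1=1, G2=0, G3=0, G4=1, G5=0, G6=0 → 0; observed 1. Eliminates G2 stuck-at-1, G2 inverted output, G4 stuck-at-0, G4 inverted output, G5 stuck-at-0, G6 stuck-at-0.
Test 3 (in0=0, in1=0, in2=1): fault-free G1=1, G2=1, G3=0, G4=0, G5=1, G6=0 → 0; observed 0. Eliminates G6 inverted output.
Only G5 inverted output is consistent with every test.

G5 inverted output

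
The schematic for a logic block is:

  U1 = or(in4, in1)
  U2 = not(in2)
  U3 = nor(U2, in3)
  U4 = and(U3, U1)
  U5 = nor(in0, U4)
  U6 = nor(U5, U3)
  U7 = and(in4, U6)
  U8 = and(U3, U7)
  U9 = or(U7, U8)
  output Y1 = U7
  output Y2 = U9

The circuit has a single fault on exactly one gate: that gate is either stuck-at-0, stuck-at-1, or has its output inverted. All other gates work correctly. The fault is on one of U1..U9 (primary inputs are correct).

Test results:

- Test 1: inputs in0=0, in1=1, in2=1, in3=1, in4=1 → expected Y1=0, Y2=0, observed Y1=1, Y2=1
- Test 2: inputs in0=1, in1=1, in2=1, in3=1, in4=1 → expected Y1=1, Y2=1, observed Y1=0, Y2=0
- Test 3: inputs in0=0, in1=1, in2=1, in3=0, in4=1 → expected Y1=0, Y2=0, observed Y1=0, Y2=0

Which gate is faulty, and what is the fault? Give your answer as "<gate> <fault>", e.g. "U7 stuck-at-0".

Fault-free values for test 1 (in0=0, in1=1, in2=1, in3=1, in4=1): U1=1, U2=0, U3=0, U4=0, U5=1, U6=0, U7=0, U8=0, U9=0, giving Y1=0, Y2=0. Observed Y1=1, Y2=1.
Test 1: faults giving observed Y1=1, Y2=1 are {U4 stuck-at-1, U4 inverted output, U5 stuck-at-0, U5 inverted output, U6 stuck-at-1, U6 inverted output, U7 stuck-at-1, U7 inverted output}.
Test 2 (in0=1, in1=1, in2=1, in3=1, in4=1): fault-free U1=1, U2=0, U3=0, U4=0, U5=0, U6=1, U7=1, U8=0, U9=1 → Y1=1, Y2=1; observed Y1=0, Y2=0. Eliminates U4 stuck-at-1, U4 inverted output, U5 stuck-at-0, U6 stuck-at-1, U7 stuck-at-1.
Test 3 (in0=0, in1=1, in2=1, in3=0, in4=1): fault-free U1=1, U2=0, U3=1, U4=1, U5=0, U6=0, U7=0, U8=0, U9=0 → Y1=0, Y2=0; observed Y1=0, Y2=0. Eliminates U6 inverted output, U7 inverted output.
Only U5 inverted output is consistent with every test.

U5 inverted output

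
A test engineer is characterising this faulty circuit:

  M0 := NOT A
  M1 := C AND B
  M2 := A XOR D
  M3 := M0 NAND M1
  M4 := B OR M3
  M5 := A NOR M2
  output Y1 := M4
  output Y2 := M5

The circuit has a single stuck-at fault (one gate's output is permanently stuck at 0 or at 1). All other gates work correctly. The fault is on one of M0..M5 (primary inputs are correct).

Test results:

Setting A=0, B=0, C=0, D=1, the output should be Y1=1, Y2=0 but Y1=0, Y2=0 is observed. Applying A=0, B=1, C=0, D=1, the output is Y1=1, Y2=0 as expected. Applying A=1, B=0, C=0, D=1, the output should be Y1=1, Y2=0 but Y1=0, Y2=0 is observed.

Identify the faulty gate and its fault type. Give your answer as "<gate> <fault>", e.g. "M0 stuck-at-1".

Fault-free values for test 1 (A=0, B=0, C=0, D=1): M0=1, M1=0, M2=1, M3=1, M4=1, M5=0, giving Y1=1, Y2=0. Observed Y1=0, Y2=0.
Test 1: faults giving observed Y1=0, Y2=0 are {M1 stuck-at-1, M3 stuck-at-0, M4 stuck-at-0}.
Test 2 (A=0, B=1, C=0, D=1): fault-free M0=1, M1=0, M2=1, M3=1, M4=1, M5=0 → Y1=1, Y2=0; observed Y1=1, Y2=0. Eliminates M4 stuck-at-0.
Test 3 (A=1, B=0, C=0, D=1): fault-free M0=0, M1=0, M2=0, M3=1, M4=1, M5=0 → Y1=1, Y2=0; observed Y1=0, Y2=0. Eliminates M1 stuck-at-1.
Only M3 stuck-at-0 is consistent with every test.

M3 stuck-at-0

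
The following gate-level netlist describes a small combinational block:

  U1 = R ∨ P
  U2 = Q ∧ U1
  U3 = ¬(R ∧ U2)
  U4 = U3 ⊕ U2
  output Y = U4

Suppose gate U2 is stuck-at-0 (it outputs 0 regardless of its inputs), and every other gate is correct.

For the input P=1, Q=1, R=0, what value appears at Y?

Propagate with U2 forced: U1=1, U2=0 [stuck-at-0], U3=1, U4=1.
So Y = 1. (Without the fault it would be 0.)

1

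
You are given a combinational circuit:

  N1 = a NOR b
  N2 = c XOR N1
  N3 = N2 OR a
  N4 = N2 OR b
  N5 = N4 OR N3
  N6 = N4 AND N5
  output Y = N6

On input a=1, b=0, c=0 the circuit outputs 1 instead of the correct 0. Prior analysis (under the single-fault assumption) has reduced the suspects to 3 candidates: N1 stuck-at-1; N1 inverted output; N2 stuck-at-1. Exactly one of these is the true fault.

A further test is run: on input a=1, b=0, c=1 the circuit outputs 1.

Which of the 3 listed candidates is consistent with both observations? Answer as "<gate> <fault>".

Evaluate each candidate on input a=1, b=0, c=1:
  N1 stuck-at-1: N1=1 [stuck-at-1], N2=0, N3=1, N4=0, N5=1, N6=0 → 0 — eliminated
  N1 inverted output: N1=1 [inverted output], N2=0, N3=1, N4=0, N5=1, N6=0 → 0 — eliminated
  N2 stuck-at-1: N1=0, N2=1 [stuck-at-1], N3=1, N4=1, N5=1, N6=1 → 1 — matches
Only N2 stuck-at-1 reproduces the observed 1.

N2 stuck-at-1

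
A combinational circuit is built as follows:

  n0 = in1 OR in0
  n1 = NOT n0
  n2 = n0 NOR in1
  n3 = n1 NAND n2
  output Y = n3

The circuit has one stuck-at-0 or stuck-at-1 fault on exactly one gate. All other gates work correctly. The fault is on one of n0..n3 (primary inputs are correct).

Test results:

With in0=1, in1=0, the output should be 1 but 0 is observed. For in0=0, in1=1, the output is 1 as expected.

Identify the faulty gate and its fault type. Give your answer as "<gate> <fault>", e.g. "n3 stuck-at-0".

n0 stuck-at-0

Fault-free values for test 1 (in0=1, in1=0): n0=1, n1=0, n2=0, n3=1, giving Y=1. Observed 0.
Test 1: faults giving observed 0 are {n0 stuck-at-0, n3 stuck-at-0}.
Test 2 (in0=0, in1=1): fault-free n0=1, n1=0, n2=0, n3=1 → 1; observed 1. Eliminates n3 stuck-at-0.
Only n0 stuck-at-0 is consistent with every test.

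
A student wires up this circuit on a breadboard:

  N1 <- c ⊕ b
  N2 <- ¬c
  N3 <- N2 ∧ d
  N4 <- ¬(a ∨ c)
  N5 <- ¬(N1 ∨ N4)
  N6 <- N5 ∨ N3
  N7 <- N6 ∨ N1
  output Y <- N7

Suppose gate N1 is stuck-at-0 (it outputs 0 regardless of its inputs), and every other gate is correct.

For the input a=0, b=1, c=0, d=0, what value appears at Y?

Propagate with N1 forced: N1=0 [stuck-at-0], N2=1, N3=0, N4=1, N5=0, N6=0, N7=0.
So Y = 0. (Without the fault it would be 1.)

0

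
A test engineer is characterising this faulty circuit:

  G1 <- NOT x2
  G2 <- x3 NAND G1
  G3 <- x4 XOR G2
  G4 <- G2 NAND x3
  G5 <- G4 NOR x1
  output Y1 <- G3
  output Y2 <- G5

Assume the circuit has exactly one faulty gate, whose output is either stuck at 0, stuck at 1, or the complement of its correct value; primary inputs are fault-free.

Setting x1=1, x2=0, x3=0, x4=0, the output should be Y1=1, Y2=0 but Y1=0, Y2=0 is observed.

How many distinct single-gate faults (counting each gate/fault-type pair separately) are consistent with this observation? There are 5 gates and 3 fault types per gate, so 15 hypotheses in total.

Fault-free: G1=1, G2=1, G3=1, G4=1, G5=0 → Y1=1, Y2=0. Observed Y1=0, Y2=0.
  G1: none of the 3 fault types match ✗
  G2: stuck-at-0, inverted output ✓; others ✗
  G3: stuck-at-0, inverted output ✓; others ✗
  G4: none of the 3 fault types match ✗
  G5: none of the 3 fault types match ✗
Consistent faults: {G2 stuck-at-0, G2 inverted output, G3 stuck-at-0, G3 inverted output} — 4 in all.

4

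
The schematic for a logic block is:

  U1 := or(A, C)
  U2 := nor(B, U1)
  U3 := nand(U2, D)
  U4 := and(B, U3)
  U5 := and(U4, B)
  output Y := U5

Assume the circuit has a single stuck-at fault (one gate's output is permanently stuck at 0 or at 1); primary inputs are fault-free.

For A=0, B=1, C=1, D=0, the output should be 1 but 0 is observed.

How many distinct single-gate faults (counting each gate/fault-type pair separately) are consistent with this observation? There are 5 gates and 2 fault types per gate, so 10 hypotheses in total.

Fault-free: U1=1, U2=0, U3=1, U4=1, U5=1 → 1. Observed 0.
  U1 stuck-at-0: output 1 ✗
  U1 stuck-at-1: output 1 ✗
  U2 stuck-at-0: output 1 ✗
  U2 stuck-at-1: output 1 ✗
  U3 stuck-at-0: output 0 ✓
  U3 stuck-at-1: output 1 ✗
  U4 stuck-at-0: output 0 ✓
  U4 stuck-at-1: output 1 ✗
  U5 stuck-at-0: output 0 ✓
  U5 stuck-at-1: output 1 ✗
Consistent faults: {U3 stuck-at-0, U4 stuck-at-0, U5 stuck-at-0} — 3 in all.

3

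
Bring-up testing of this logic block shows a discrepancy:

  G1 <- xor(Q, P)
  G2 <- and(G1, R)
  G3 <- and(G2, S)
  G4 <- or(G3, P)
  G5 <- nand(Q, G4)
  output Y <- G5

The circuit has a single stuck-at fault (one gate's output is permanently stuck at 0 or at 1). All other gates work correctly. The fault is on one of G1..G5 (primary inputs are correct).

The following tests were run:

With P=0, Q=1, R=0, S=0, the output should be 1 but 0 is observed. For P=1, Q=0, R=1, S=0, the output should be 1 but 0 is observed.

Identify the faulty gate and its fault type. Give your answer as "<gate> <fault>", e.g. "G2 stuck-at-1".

Fault-free values for test 1 (P=0, Q=1, R=0, S=0): G1=1, G2=0, G3=0, G4=0, G5=1, giving Y=1. Observed 0.
Test 1: faults giving observed 0 are {G3 stuck-at-1, G4 stuck-at-1, G5 stuck-at-0}.
Test 2 (P=1, Q=0, R=1, S=0): fault-free G1=1, G2=1, G3=0, G4=1, G5=1 → 1; observed 0. Eliminates G3 stuck-at-1, G4 stuck-at-1.
Only G5 stuck-at-0 is consistent with every test.

G5 stuck-at-0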